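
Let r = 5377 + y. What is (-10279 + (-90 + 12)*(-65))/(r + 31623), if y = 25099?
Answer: -5209/62099 ≈ -0.083882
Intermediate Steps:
r = 30476 (r = 5377 + 25099 = 30476)
(-10279 + (-90 + 12)*(-65))/(r + 31623) = (-10279 + (-90 + 12)*(-65))/(30476 + 31623) = (-10279 - 78*(-65))/62099 = (-10279 + 5070)*(1/62099) = -5209*1/62099 = -5209/62099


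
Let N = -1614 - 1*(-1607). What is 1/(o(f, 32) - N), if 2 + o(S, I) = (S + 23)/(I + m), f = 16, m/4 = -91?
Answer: 332/1621 ≈ 0.20481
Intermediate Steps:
m = -364 (m = 4*(-91) = -364)
N = -7 (N = -1614 + 1607 = -7)
o(S, I) = -2 + (23 + S)/(-364 + I) (o(S, I) = -2 + (S + 23)/(I - 364) = -2 + (23 + S)/(-364 + I))
1/(o(f, 32) - N) = 1/((751 + 16 - 2*32)/(-364 + 32) - 1*(-7)) = 1/((751 + 16 - 64)/(-332) + 7) = 1/(-1/332*703 + 7) = 1/(-703/332 + 7) = 1/(1621/332) = 332/1621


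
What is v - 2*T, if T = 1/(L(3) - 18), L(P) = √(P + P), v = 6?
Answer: 324/53 + √6/159 ≈ 6.1286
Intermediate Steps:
L(P) = √2*√P (L(P) = √(2*P) = √2*√P)
T = 1/(-18 + √6) (T = 1/(√2*√3 - 18) = 1/(√6 - 18) = 1/(-18 + √6) ≈ -0.064307)
v - 2*T = 6 - 2*(-3/53 - √6/318) = 6 + (6/53 + √6/159) = 324/53 + √6/159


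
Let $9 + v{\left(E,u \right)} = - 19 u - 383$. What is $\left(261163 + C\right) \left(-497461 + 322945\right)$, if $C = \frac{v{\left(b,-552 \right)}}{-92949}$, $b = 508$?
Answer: $- \frac{1412115386967652}{30983} \approx -4.5577 \cdot 10^{10}$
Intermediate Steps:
$v{\left(E,u \right)} = -392 - 19 u$ ($v{\left(E,u \right)} = -9 - \left(383 + 19 u\right) = -392 - 19 u$)
$C = - \frac{10096}{92949}$ ($C = \frac{-392 - -10488}{-92949} = \left(-392 + 10488\right) \left(- \frac{1}{92949}\right) = 10096 \left(- \frac{1}{92949}\right) = - \frac{10096}{92949} \approx -0.10862$)
$\left(261163 + C\right) \left(-497461 + 322945\right) = \left(261163 - \frac{10096}{92949}\right) \left(-497461 + 322945\right) = \frac{24274829591}{92949} \left(-174516\right) = - \frac{1412115386967652}{30983}$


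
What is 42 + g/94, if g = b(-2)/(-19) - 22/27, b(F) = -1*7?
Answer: 2025095/48222 ≈ 41.995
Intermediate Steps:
b(F) = -7
g = -229/513 (g = -7/(-19) - 22/27 = -7*(-1/19) - 22*1/27 = 7/19 - 22/27 = -229/513 ≈ -0.44639)
42 + g/94 = 42 - 229/513/94 = 42 + (1/94)*(-229/513) = 42 - 229/48222 = 2025095/48222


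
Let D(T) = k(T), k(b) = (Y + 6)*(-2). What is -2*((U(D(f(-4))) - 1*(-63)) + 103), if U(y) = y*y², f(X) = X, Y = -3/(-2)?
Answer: 6418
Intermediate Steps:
Y = 3/2 (Y = -3*(-½) = 3/2 ≈ 1.5000)
k(b) = -15 (k(b) = (3/2 + 6)*(-2) = (15/2)*(-2) = -15)
D(T) = -15
U(y) = y³
-2*((U(D(f(-4))) - 1*(-63)) + 103) = -2*(((-15)³ - 1*(-63)) + 103) = -2*((-3375 + 63) + 103) = -2*(-3312 + 103) = -2*(-3209) = 6418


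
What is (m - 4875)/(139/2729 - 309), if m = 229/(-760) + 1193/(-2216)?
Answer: 350151770609/22186755430 ≈ 15.782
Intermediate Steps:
m = -22096/26315 (m = 229*(-1/760) + 1193*(-1/2216) = -229/760 - 1193/2216 = -22096/26315 ≈ -0.83967)
(m - 4875)/(139/2729 - 309) = (-22096/26315 - 4875)/(139/2729 - 309) = -128307721/(26315*(139*(1/2729) - 309)) = -128307721/(26315*(139/2729 - 309)) = -128307721/(26315*(-843122/2729)) = -128307721/26315*(-2729/843122) = 350151770609/22186755430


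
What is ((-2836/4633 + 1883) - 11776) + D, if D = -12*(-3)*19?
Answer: -42668133/4633 ≈ -9209.6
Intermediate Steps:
D = 684 (D = 36*19 = 684)
((-2836/4633 + 1883) - 11776) + D = ((-2836/4633 + 1883) - 11776) + 684 = (8721103/4633 - 11776) + 684 = -45837105/4633 + 684 = -42668133/4633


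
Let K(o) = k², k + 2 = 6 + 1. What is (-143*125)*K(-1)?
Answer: -446875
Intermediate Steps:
k = 5 (k = -2 + (6 + 1) = -2 + 7 = 5)
K(o) = 25 (K(o) = 5² = 25)
(-143*125)*K(-1) = -143*125*25 = -17875*25 = -446875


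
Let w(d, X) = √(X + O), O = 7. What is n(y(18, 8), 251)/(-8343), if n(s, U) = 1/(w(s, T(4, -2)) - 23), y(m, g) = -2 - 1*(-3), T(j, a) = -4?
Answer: 23/4388418 + √3/4388418 ≈ 5.6358e-6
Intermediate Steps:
w(d, X) = √(7 + X) (w(d, X) = √(X + 7) = √(7 + X))
y(m, g) = 1 (y(m, g) = -2 + 3 = 1)
n(s, U) = 1/(-23 + √3) (n(s, U) = 1/(√(7 - 4) - 23) = 1/(√3 - 23) = 1/(-23 + √3))
n(y(18, 8), 251)/(-8343) = (-23/526 - √3/526)/(-8343) = (-23/526 - √3/526)*(-1/8343) = 23/4388418 + √3/4388418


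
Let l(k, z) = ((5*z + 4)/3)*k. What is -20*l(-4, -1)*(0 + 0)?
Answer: 0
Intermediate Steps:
l(k, z) = k*(4/3 + 5*z/3) (l(k, z) = ((4 + 5*z)*(1/3))*k = (4/3 + 5*z/3)*k = k*(4/3 + 5*z/3))
-20*l(-4, -1)*(0 + 0) = -20*((1/3)*(-4)*(4 + 5*(-1)))*(0 + 0) = -20*((1/3)*(-4)*(4 - 5))*0 = -20*((1/3)*(-4)*(-1))*0 = -20*(4/3)*0 = -0 = -20*0 = 0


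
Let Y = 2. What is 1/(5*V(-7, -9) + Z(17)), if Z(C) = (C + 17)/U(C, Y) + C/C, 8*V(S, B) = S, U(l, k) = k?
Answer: 8/109 ≈ 0.073395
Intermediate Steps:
V(S, B) = S/8
Z(C) = 19/2 + C/2 (Z(C) = (C + 17)/2 + C/C = (17 + C)*(½) + 1 = (17/2 + C/2) + 1 = 19/2 + C/2)
1/(5*V(-7, -9) + Z(17)) = 1/(5*((⅛)*(-7)) + (19/2 + (½)*17)) = 1/(5*(-7/8) + (19/2 + 17/2)) = 1/(-35/8 + 18) = 1/(109/8) = 8/109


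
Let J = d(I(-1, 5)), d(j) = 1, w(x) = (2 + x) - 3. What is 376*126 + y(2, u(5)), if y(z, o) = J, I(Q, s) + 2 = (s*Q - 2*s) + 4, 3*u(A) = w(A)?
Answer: 47377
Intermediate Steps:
w(x) = -1 + x
u(A) = -1/3 + A/3 (u(A) = (-1 + A)/3 = -1/3 + A/3)
I(Q, s) = 2 - 2*s + Q*s (I(Q, s) = -2 + ((s*Q - 2*s) + 4) = -2 + ((Q*s - 2*s) + 4) = -2 + ((-2*s + Q*s) + 4) = -2 + (4 - 2*s + Q*s) = 2 - 2*s + Q*s)
J = 1
y(z, o) = 1
376*126 + y(2, u(5)) = 376*126 + 1 = 47376 + 1 = 47377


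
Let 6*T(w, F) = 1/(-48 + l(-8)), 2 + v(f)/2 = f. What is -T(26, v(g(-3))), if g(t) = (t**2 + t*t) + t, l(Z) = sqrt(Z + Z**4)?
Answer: -1/223 - sqrt(1022)/5352 ≈ -0.010458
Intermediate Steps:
g(t) = t + 2*t**2 (g(t) = (t**2 + t**2) + t = 2*t**2 + t = t + 2*t**2)
v(f) = -4 + 2*f
T(w, F) = 1/(6*(-48 + 2*sqrt(1022))) (T(w, F) = 1/(6*(-48 + sqrt(-8 + (-8)**4))) = 1/(6*(-48 + sqrt(-8 + 4096))) = 1/(6*(-48 + sqrt(4088))) = 1/(6*(-48 + 2*sqrt(1022))))
-T(26, v(g(-3))) = -(1/223 + sqrt(1022)/5352) = -1/223 - sqrt(1022)/5352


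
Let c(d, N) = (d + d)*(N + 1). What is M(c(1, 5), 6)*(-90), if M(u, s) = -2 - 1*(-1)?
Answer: 90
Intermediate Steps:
c(d, N) = 2*d*(1 + N) (c(d, N) = (2*d)*(1 + N) = 2*d*(1 + N))
M(u, s) = -1 (M(u, s) = -2 + 1 = -1)
M(c(1, 5), 6)*(-90) = -1*(-90) = 90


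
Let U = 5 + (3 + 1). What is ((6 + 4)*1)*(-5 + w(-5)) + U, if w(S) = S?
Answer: -91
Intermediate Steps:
U = 9 (U = 5 + 4 = 9)
((6 + 4)*1)*(-5 + w(-5)) + U = ((6 + 4)*1)*(-5 - 5) + 9 = (10*1)*(-10) + 9 = 10*(-10) + 9 = -100 + 9 = -91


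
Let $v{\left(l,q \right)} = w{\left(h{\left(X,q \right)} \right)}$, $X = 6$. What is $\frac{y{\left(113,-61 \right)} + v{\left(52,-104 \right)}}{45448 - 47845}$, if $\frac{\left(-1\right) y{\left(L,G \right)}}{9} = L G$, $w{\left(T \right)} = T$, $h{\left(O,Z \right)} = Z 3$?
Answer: $- \frac{20575}{799} \approx -25.751$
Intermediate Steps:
$h{\left(O,Z \right)} = 3 Z$
$y{\left(L,G \right)} = - 9 G L$ ($y{\left(L,G \right)} = - 9 L G = - 9 G L$)
$v{\left(l,q \right)} = 3 q$
$\frac{y{\left(113,-61 \right)} + v{\left(52,-104 \right)}}{45448 - 47845} = \frac{\left(-9\right) \left(-61\right) 113 + 3 \left(-104\right)}{45448 - 47845} = \frac{62037 - 312}{-2397} = 61725 \left(- \frac{1}{2397}\right) = - \frac{20575}{799}$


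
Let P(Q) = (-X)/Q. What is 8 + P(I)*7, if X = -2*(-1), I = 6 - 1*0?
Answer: 17/3 ≈ 5.6667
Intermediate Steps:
I = 6 (I = 6 + 0 = 6)
X = 2
P(Q) = -2/Q (P(Q) = (-1*2)/Q = -2/Q)
8 + P(I)*7 = 8 - 2/6*7 = 8 - 2*⅙*7 = 8 - ⅓*7 = 8 - 7/3 = 17/3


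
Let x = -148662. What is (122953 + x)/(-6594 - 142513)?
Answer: 25709/149107 ≈ 0.17242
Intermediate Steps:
(122953 + x)/(-6594 - 142513) = (122953 - 148662)/(-6594 - 142513) = -25709/(-149107) = -25709*(-1/149107) = 25709/149107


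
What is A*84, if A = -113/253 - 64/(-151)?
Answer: -73164/38203 ≈ -1.9151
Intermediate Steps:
A = -871/38203 (A = -113*1/253 - 64*(-1/151) = -113/253 + 64/151 = -871/38203 ≈ -0.022799)
A*84 = -871/38203*84 = -73164/38203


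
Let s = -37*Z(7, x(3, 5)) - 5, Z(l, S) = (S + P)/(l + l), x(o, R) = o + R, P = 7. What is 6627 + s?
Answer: 92153/14 ≈ 6582.4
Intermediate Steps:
x(o, R) = R + o
Z(l, S) = (7 + S)/(2*l) (Z(l, S) = (S + 7)/(l + l) = (7 + S)/((2*l)) = (7 + S)*(1/(2*l)) = (7 + S)/(2*l))
s = -625/14 (s = -37*(7 + (5 + 3))/(2*7) - 5 = -37*(7 + 8)/(2*7) - 5 = -37*15/(2*7) - 5 = -37*15/14 - 5 = -555/14 - 5 = -625/14 ≈ -44.643)
6627 + s = 6627 - 625/14 = 92153/14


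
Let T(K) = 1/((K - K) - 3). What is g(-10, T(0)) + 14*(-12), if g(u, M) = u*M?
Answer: -494/3 ≈ -164.67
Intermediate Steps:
T(K) = -⅓ (T(K) = 1/(0 - 3) = 1/(-3) = -⅓)
g(u, M) = M*u
g(-10, T(0)) + 14*(-12) = -⅓*(-10) + 14*(-12) = 10/3 - 168 = -494/3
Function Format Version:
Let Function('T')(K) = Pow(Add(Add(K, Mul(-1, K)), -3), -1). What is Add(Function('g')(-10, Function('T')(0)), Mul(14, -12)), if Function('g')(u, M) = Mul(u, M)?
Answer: Rational(-494, 3) ≈ -164.67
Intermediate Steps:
Function('T')(K) = Rational(-1, 3) (Function('T')(K) = Pow(Add(0, -3), -1) = Pow(-3, -1) = Rational(-1, 3))
Function('g')(u, M) = Mul(M, u)
Add(Function('g')(-10, Function('T')(0)), Mul(14, -12)) = Add(Mul(Rational(-1, 3), -10), Mul(14, -12)) = Add(Rational(10, 3), -168) = Rational(-494, 3)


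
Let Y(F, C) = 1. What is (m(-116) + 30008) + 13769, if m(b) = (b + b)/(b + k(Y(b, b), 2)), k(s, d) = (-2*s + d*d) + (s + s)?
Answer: 612907/14 ≈ 43779.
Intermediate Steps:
k(s, d) = d² (k(s, d) = (-2*s + d²) + 2*s = (d² - 2*s) + 2*s = d²)
m(b) = 2*b/(4 + b) (m(b) = (b + b)/(b + 2²) = (2*b)/(b + 4) = (2*b)/(4 + b) = 2*b/(4 + b))
(m(-116) + 30008) + 13769 = (2*(-116)/(4 - 116) + 30008) + 13769 = (2*(-116)/(-112) + 30008) + 13769 = (2*(-116)*(-1/112) + 30008) + 13769 = (29/14 + 30008) + 13769 = 420141/14 + 13769 = 612907/14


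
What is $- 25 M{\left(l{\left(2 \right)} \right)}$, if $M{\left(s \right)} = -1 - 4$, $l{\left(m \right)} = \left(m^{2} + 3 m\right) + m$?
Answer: $125$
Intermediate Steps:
$l{\left(m \right)} = m^{2} + 4 m$
$M{\left(s \right)} = -5$
$- 25 M{\left(l{\left(2 \right)} \right)} = \left(-25\right) \left(-5\right) = 125$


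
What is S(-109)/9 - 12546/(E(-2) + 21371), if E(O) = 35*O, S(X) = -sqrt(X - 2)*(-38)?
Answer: -738/1253 + 38*I*sqrt(111)/9 ≈ -0.58899 + 44.484*I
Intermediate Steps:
S(X) = 38*sqrt(-2 + X) (S(X) = -sqrt(-2 + X)*(-38) = -(-38)*sqrt(-2 + X) = 38*sqrt(-2 + X))
S(-109)/9 - 12546/(E(-2) + 21371) = (38*sqrt(-2 - 109))/9 - 12546/(35*(-2) + 21371) = (38*sqrt(-111))*(1/9) - 12546/(-70 + 21371) = (38*(I*sqrt(111)))*(1/9) - 12546/21301 = (38*I*sqrt(111))*(1/9) - 12546*1/21301 = 38*I*sqrt(111)/9 - 738/1253 = -738/1253 + 38*I*sqrt(111)/9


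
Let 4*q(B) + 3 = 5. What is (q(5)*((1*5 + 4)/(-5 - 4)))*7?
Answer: -7/2 ≈ -3.5000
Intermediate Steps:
q(B) = ½ (q(B) = -¾ + (¼)*5 = -¾ + 5/4 = ½)
(q(5)*((1*5 + 4)/(-5 - 4)))*7 = (((1*5 + 4)/(-5 - 4))/2)*7 = (((5 + 4)/(-9))/2)*7 = ((9*(-⅑))/2)*7 = ((½)*(-1))*7 = -½*7 = -7/2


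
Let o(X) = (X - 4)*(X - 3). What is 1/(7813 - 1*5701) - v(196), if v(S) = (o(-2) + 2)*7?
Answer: -473087/2112 ≈ -224.00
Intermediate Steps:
o(X) = (-4 + X)*(-3 + X)
v(S) = 224 (v(S) = ((12 + (-2)**2 - 7*(-2)) + 2)*7 = ((12 + 4 + 14) + 2)*7 = (30 + 2)*7 = 32*7 = 224)
1/(7813 - 1*5701) - v(196) = 1/(7813 - 1*5701) - 1*224 = 1/(7813 - 5701) - 224 = 1/2112 - 224 = -473087/2112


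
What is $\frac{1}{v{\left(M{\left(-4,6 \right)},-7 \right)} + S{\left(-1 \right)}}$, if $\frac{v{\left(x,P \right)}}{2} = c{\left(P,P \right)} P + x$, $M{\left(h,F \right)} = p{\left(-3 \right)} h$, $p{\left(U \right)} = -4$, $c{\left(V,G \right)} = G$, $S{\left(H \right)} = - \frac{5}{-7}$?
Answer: $\frac{7}{915} \approx 0.0076503$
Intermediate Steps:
$S{\left(H \right)} = \frac{5}{7}$ ($S{\left(H \right)} = \left(-5\right) \left(- \frac{1}{7}\right) = \frac{5}{7}$)
$M{\left(h,F \right)} = - 4 h$
$v{\left(x,P \right)} = 2 x + 2 P^{2}$ ($v{\left(x,P \right)} = 2 \left(P P + x\right) = 2 \left(P^{2} + x\right) = 2 \left(x + P^{2}\right) = 2 x + 2 P^{2}$)
$\frac{1}{v{\left(M{\left(-4,6 \right)},-7 \right)} + S{\left(-1 \right)}} = \frac{1}{\left(2 \left(\left(-4\right) \left(-4\right)\right) + 2 \left(-7\right)^{2}\right) + \frac{5}{7}} = \frac{1}{\left(2 \cdot 16 + 2 \cdot 49\right) + \frac{5}{7}} = \frac{1}{\left(32 + 98\right) + \frac{5}{7}} = \frac{1}{130 + \frac{5}{7}} = \frac{1}{\frac{915}{7}} = \frac{7}{915}$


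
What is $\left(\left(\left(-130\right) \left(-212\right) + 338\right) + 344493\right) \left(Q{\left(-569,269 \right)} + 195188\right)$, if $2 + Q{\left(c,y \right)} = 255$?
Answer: $72780469431$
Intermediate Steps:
$Q{\left(c,y \right)} = 253$ ($Q{\left(c,y \right)} = -2 + 255 = 253$)
$\left(\left(\left(-130\right) \left(-212\right) + 338\right) + 344493\right) \left(Q{\left(-569,269 \right)} + 195188\right) = \left(\left(\left(-130\right) \left(-212\right) + 338\right) + 344493\right) \left(253 + 195188\right) = \left(\left(27560 + 338\right) + 344493\right) 195441 = \left(27898 + 344493\right) 195441 = 372391 \cdot 195441 = 72780469431$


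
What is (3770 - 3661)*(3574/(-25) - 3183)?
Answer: -9063241/25 ≈ -3.6253e+5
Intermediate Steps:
(3770 - 3661)*(3574/(-25) - 3183) = 109*(3574*(-1/25) - 3183) = 109*(-3574/25 - 3183) = 109*(-83149/25) = -9063241/25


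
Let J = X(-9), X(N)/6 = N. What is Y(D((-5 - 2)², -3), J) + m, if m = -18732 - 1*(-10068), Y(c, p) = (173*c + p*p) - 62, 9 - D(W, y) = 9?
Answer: -5810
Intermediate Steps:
X(N) = 6*N
J = -54 (J = 6*(-9) = -54)
D(W, y) = 0 (D(W, y) = 9 - 1*9 = 9 - 9 = 0)
Y(c, p) = -62 + p² + 173*c (Y(c, p) = (173*c + p²) - 62 = (p² + 173*c) - 62 = -62 + p² + 173*c)
m = -8664 (m = -18732 + 10068 = -8664)
Y(D((-5 - 2)², -3), J) + m = (-62 + (-54)² + 173*0) - 8664 = (-62 + 2916 + 0) - 8664 = 2854 - 8664 = -5810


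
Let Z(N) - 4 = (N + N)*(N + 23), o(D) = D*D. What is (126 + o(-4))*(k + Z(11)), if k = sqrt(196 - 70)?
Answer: 106784 + 426*sqrt(14) ≈ 1.0838e+5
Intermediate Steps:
o(D) = D**2
k = 3*sqrt(14) (k = sqrt(126) = 3*sqrt(14) ≈ 11.225)
Z(N) = 4 + 2*N*(23 + N) (Z(N) = 4 + (N + N)*(N + 23) = 4 + (2*N)*(23 + N) = 4 + 2*N*(23 + N))
(126 + o(-4))*(k + Z(11)) = (126 + (-4)**2)*(3*sqrt(14) + (4 + 2*11**2 + 46*11)) = (126 + 16)*(3*sqrt(14) + (4 + 2*121 + 506)) = 142*(3*sqrt(14) + (4 + 242 + 506)) = 142*(3*sqrt(14) + 752) = 142*(752 + 3*sqrt(14)) = 106784 + 426*sqrt(14)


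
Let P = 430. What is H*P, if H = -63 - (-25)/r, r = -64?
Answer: -872255/32 ≈ -27258.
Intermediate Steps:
H = -4057/64 (H = -63 - (-25)/(-64) = -63 - (-25)*(-1)/64 = -63 - 1*25/64 = -63 - 25/64 = -4057/64 ≈ -63.391)
H*P = -4057/64*430 = -872255/32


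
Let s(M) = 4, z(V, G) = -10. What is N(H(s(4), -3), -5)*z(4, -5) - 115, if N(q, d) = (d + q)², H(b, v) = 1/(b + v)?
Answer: -275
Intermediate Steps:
N(H(s(4), -3), -5)*z(4, -5) - 115 = (-5 + 1/(4 - 3))²*(-10) - 115 = (-5 + 1/1)²*(-10) - 115 = (-5 + 1)²*(-10) - 115 = (-4)²*(-10) - 115 = 16*(-10) - 115 = -160 - 115 = -275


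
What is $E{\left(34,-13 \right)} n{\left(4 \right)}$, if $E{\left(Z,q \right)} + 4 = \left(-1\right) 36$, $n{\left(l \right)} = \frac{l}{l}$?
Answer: $-40$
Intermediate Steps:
$n{\left(l \right)} = 1$
$E{\left(Z,q \right)} = -40$ ($E{\left(Z,q \right)} = -4 - 36 = -40$)
$E{\left(34,-13 \right)} n{\left(4 \right)} = \left(-40\right) 1 = -40$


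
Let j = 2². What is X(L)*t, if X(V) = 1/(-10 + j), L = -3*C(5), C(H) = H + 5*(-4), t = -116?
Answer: 58/3 ≈ 19.333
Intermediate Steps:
C(H) = -20 + H (C(H) = H - 20 = -20 + H)
j = 4
L = 45 (L = -3*(-20 + 5) = -3*(-15) = 45)
X(V) = -⅙ (X(V) = 1/(-10 + 4) = 1/(-6) = -⅙)
X(L)*t = -⅙*(-116) = 58/3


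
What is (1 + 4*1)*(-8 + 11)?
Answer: 15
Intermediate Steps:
(1 + 4*1)*(-8 + 11) = (1 + 4)*3 = 5*3 = 15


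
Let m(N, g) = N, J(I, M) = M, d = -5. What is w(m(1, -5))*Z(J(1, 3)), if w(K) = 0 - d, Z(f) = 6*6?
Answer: 180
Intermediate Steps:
Z(f) = 36
w(K) = 5 (w(K) = 0 - 1*(-5) = 0 + 5 = 5)
w(m(1, -5))*Z(J(1, 3)) = 5*36 = 180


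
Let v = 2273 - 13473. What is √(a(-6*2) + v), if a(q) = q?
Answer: 2*I*√2803 ≈ 105.89*I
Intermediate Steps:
v = -11200
√(a(-6*2) + v) = √(-6*2 - 11200) = √(-12 - 11200) = √(-11212) = 2*I*√2803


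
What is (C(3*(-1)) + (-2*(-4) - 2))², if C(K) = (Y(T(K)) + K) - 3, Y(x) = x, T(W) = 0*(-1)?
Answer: 0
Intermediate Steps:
T(W) = 0
C(K) = -3 + K (C(K) = (0 + K) - 3 = K - 3 = -3 + K)
(C(3*(-1)) + (-2*(-4) - 2))² = ((-3 + 3*(-1)) + (-2*(-4) - 2))² = ((-3 - 3) + (8 - 2))² = (-6 + 6)² = 0² = 0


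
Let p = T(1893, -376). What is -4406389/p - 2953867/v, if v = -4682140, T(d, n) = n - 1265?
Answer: 20636177488207/7683391740 ≈ 2685.8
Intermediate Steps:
T(d, n) = -1265 + n
p = -1641 (p = -1265 - 376 = -1641)
-4406389/p - 2953867/v = -4406389/(-1641) - 2953867/(-4682140) = -4406389*(-1/1641) - 2953867*(-1/4682140) = 4406389/1641 + 2953867/4682140 = 20636177488207/7683391740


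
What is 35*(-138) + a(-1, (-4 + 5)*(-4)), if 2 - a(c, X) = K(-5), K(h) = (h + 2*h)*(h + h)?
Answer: -4978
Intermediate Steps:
K(h) = 6*h**2 (K(h) = (3*h)*(2*h) = 6*h**2)
a(c, X) = -148 (a(c, X) = 2 - 6*(-5)**2 = 2 - 6*25 = 2 - 1*150 = 2 - 150 = -148)
35*(-138) + a(-1, (-4 + 5)*(-4)) = 35*(-138) - 148 = -4830 - 148 = -4978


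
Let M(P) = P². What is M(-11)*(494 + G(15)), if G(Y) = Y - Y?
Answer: 59774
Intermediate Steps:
G(Y) = 0
M(-11)*(494 + G(15)) = (-11)²*(494 + 0) = 121*494 = 59774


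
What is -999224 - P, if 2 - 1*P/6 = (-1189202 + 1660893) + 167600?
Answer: 2836510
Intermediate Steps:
P = -3835734 (P = 12 - 6*((-1189202 + 1660893) + 167600) = 12 - 6*(471691 + 167600) = 12 - 6*639291 = 12 - 3835746 = -3835734)
-999224 - P = -999224 - 1*(-3835734) = -999224 + 3835734 = 2836510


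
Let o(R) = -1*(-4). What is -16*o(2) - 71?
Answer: -135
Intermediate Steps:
o(R) = 4
-16*o(2) - 71 = -16*4 - 71 = -64 - 71 = -135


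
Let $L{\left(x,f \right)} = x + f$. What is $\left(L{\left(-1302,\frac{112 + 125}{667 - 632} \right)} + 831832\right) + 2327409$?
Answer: $\frac{110528102}{35} \approx 3.1579 \cdot 10^{6}$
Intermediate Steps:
$L{\left(x,f \right)} = f + x$
$\left(L{\left(-1302,\frac{112 + 125}{667 - 632} \right)} + 831832\right) + 2327409 = \left(\left(\frac{112 + 125}{667 - 632} - 1302\right) + 831832\right) + 2327409 = \left(\left(\frac{237}{35} - 1302\right) + 831832\right) + 2327409 = \left(- \frac{45333}{35} + 831832\right) + 2327409 = \frac{29068787}{35} + 2327409 = \frac{110528102}{35}$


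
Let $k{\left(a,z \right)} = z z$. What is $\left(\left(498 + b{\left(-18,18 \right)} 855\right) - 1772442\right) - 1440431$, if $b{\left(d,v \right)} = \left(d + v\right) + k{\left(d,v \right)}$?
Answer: $-2935355$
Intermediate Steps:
$k{\left(a,z \right)} = z^{2}$
$b{\left(d,v \right)} = d + v + v^{2}$ ($b{\left(d,v \right)} = \left(d + v\right) + v^{2} = d + v + v^{2}$)
$\left(\left(498 + b{\left(-18,18 \right)} 855\right) - 1772442\right) - 1440431 = \left(\left(498 + \left(-18 + 18 + 18^{2}\right) 855\right) - 1772442\right) - 1440431 = \left(\left(498 + \left(-18 + 18 + 324\right) 855\right) - 1772442\right) - 1440431 = \left(\left(498 + 324 \cdot 855\right) - 1772442\right) - 1440431 = \left(\left(498 + 277020\right) - 1772442\right) - 1440431 = \left(277518 - 1772442\right) - 1440431 = -1494924 - 1440431 = -2935355$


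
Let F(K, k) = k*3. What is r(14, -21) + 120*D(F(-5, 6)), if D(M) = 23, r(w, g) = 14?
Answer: 2774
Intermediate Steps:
F(K, k) = 3*k
r(14, -21) + 120*D(F(-5, 6)) = 14 + 120*23 = 14 + 2760 = 2774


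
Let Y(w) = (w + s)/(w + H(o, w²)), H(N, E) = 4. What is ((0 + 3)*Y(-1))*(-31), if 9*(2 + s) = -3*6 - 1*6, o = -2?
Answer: 527/3 ≈ 175.67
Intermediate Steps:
s = -14/3 (s = -2 + (-3*6 - 1*6)/9 = -2 + (-18 - 6)/9 = -2 + (⅑)*(-24) = -2 - 8/3 = -14/3 ≈ -4.6667)
Y(w) = (-14/3 + w)/(4 + w) (Y(w) = (w - 14/3)/(w + 4) = (-14/3 + w)/(4 + w))
((0 + 3)*Y(-1))*(-31) = ((0 + 3)*((-14/3 - 1)/(4 - 1)))*(-31) = (3*(-17/3/3))*(-31) = (3*((⅓)*(-17/3)))*(-31) = (3*(-17/9))*(-31) = -17/3*(-31) = 527/3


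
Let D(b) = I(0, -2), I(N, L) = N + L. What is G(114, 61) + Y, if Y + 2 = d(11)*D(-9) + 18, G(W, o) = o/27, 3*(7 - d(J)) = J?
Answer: 313/27 ≈ 11.593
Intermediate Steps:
I(N, L) = L + N
d(J) = 7 - J/3
D(b) = -2 (D(b) = -2 + 0 = -2)
G(W, o) = o/27 (G(W, o) = o*(1/27) = o/27)
Y = 28/3 (Y = -2 + ((7 - ⅓*11)*(-2) + 18) = -2 + ((7 - 11/3)*(-2) + 18) = -2 + ((10/3)*(-2) + 18) = -2 + (-20/3 + 18) = -2 + 34/3 = 28/3 ≈ 9.3333)
G(114, 61) + Y = (1/27)*61 + 28/3 = 61/27 + 28/3 = 313/27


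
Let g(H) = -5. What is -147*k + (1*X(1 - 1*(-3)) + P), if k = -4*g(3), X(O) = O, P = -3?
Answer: -2939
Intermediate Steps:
k = 20 (k = -4*(-5) = 20)
-147*k + (1*X(1 - 1*(-3)) + P) = -147*20 + (1*(1 - 1*(-3)) - 3) = -2940 + (1*(1 + 3) - 3) = -2940 + (1*4 - 3) = -2940 + (4 - 3) = -2940 + 1 = -2939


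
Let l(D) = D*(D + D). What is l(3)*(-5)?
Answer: -90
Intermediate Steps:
l(D) = 2*D² (l(D) = D*(2*D) = 2*D²)
l(3)*(-5) = (2*3²)*(-5) = (2*9)*(-5) = 18*(-5) = -90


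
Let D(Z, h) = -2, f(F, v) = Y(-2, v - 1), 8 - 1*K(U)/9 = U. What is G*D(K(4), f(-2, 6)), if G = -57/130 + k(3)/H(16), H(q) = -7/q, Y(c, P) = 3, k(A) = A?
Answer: 6639/455 ≈ 14.591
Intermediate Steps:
K(U) = 72 - 9*U
f(F, v) = 3
G = -6639/910 (G = -57/130 + 3/((-7/16)) = -57*1/130 + 3/((-7*1/16)) = -57/130 + 3/(-7/16) = -57/130 + 3*(-16/7) = -57/130 - 48/7 = -6639/910 ≈ -7.2956)
G*D(K(4), f(-2, 6)) = -6639/910*(-2) = 6639/455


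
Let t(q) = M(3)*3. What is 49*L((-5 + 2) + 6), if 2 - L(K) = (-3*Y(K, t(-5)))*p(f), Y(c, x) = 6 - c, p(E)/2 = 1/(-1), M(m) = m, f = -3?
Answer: -784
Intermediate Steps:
p(E) = -2 (p(E) = 2/(-1) = 2*(-1) = -2)
t(q) = 9 (t(q) = 3*3 = 9)
L(K) = -34 + 6*K (L(K) = 2 - (-3*(6 - K))*(-2) = 2 - (-18 + 3*K)*(-2) = 2 - (36 - 6*K) = 2 + (-36 + 6*K) = -34 + 6*K)
49*L((-5 + 2) + 6) = 49*(-34 + 6*((-5 + 2) + 6)) = 49*(-34 + 6*(-3 + 6)) = 49*(-34 + 6*3) = 49*(-34 + 18) = 49*(-16) = -784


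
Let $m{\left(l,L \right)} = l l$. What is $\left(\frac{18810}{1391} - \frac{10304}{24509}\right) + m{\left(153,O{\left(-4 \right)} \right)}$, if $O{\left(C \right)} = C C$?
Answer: $\frac{798506754197}{34092019} \approx 23422.0$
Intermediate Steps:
$O{\left(C \right)} = C^{2}$
$m{\left(l,L \right)} = l^{2}$
$\left(\frac{18810}{1391} - \frac{10304}{24509}\right) + m{\left(153,O{\left(-4 \right)} \right)} = \left(\frac{18810}{1391} - \frac{10304}{24509}\right) + 153^{2} = \left(18810 \cdot \frac{1}{1391} - \frac{10304}{24509}\right) + 23409 = \left(\frac{18810}{1391} - \frac{10304}{24509}\right) + 23409 = \frac{446681426}{34092019} + 23409 = \frac{798506754197}{34092019}$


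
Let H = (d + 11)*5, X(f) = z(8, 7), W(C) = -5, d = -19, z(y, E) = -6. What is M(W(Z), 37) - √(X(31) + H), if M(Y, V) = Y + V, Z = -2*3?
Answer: 32 - I*√46 ≈ 32.0 - 6.7823*I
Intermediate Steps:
Z = -6
X(f) = -6
H = -40 (H = (-19 + 11)*5 = -8*5 = -40)
M(Y, V) = V + Y
M(W(Z), 37) - √(X(31) + H) = (37 - 5) - √(-6 - 40) = 32 - √(-46) = 32 - I*√46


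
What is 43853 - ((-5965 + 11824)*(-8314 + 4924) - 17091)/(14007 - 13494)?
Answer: 1569470/19 ≈ 82604.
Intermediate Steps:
43853 - ((-5965 + 11824)*(-8314 + 4924) - 17091)/(14007 - 13494) = 43853 - (5859*(-3390) - 17091)/513 = 43853 - (-19862010 - 17091)/513 = 43853 - (-19879101)/513 = 43853 - 1*(-736263/19) = 43853 + 736263/19 = 1569470/19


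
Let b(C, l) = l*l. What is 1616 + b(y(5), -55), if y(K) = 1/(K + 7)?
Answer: 4641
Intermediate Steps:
y(K) = 1/(7 + K)
b(C, l) = l²
1616 + b(y(5), -55) = 1616 + (-55)² = 1616 + 3025 = 4641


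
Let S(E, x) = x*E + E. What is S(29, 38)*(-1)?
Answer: -1131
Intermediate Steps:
S(E, x) = E + E*x (S(E, x) = E*x + E = E + E*x)
S(29, 38)*(-1) = (29*(1 + 38))*(-1) = (29*39)*(-1) = 1131*(-1) = -1131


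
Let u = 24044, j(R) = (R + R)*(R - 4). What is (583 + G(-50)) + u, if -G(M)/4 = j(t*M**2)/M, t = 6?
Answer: 36015027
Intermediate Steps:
j(R) = 2*R*(-4 + R) (j(R) = (2*R)*(-4 + R) = 2*R*(-4 + R))
G(M) = -48*M*(-4 + 6*M**2) (G(M) = -4*2*(6*M**2)*(-4 + 6*M**2)/M = -4*12*M**2*(-4 + 6*M**2)/M = -48*M*(-4 + 6*M**2))
(583 + G(-50)) + u = (583 + (-288*(-50)**3 + 192*(-50))) + 24044 = (583 + (-288*(-125000) - 9600)) + 24044 = (583 + (36000000 - 9600)) + 24044 = (583 + 35990400) + 24044 = 35990983 + 24044 = 36015027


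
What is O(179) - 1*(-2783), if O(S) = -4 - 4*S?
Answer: 2063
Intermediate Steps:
O(179) - 1*(-2783) = (-4 - 4*179) - 1*(-2783) = (-4 - 716) + 2783 = -720 + 2783 = 2063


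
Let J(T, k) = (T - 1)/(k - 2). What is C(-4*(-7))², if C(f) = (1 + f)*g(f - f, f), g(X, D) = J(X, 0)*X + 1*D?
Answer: 659344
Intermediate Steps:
J(T, k) = (-1 + T)/(-2 + k)
g(X, D) = D + X*(½ - X/2) (g(X, D) = ((-1 + X)/(-2 + 0))*X + 1*D = ((-1 + X)/(-2))*X + D = (-(-1 + X)/2)*X + D = (½ - X/2)*X + D = X*(½ - X/2) + D = D + X*(½ - X/2))
C(f) = f*(1 + f) (C(f) = (1 + f)*(f + (f - f)*(1 - (f - f))/2) = (1 + f)*(f + (½)*0*(1 - 1*0)) = (1 + f)*(f + (½)*0*(1 + 0)) = (1 + f)*(f + (½)*0*1) = (1 + f)*(f + 0) = (1 + f)*f = f*(1 + f))
C(-4*(-7))² = ((-4*(-7))*(1 - 4*(-7)))² = (28*(1 + 28))² = (28*29)² = 812² = 659344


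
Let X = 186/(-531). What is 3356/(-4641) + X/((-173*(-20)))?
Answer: -342594877/473706870 ≈ -0.72322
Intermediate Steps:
X = -62/177 (X = 186*(-1/531) = -62/177 ≈ -0.35028)
3356/(-4641) + X/((-173*(-20))) = 3356/(-4641) - 62/(177*((-173*(-20)))) = 3356*(-1/4641) - 62/177/3460 = -3356/4641 - 62/177*1/3460 = -3356/4641 - 31/306210 = -342594877/473706870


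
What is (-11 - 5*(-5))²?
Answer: 196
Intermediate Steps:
(-11 - 5*(-5))² = (-11 + 25)² = 14² = 196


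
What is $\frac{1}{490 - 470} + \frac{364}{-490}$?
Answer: $- \frac{97}{140} \approx -0.69286$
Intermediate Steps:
$\frac{1}{490 - 470} + \frac{364}{-490} = \frac{1}{20} + 364 \left(- \frac{1}{490}\right) = \frac{1}{20} - \frac{26}{35} = - \frac{97}{140}$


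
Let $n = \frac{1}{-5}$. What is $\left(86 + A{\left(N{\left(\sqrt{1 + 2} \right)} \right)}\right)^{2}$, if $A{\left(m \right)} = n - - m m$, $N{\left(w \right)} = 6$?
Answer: $\frac{370881}{25} \approx 14835.0$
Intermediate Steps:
$n = - \frac{1}{5} \approx -0.2$
$A{\left(m \right)} = - \frac{1}{5} + m^{2}$ ($A{\left(m \right)} = - \frac{1}{5} - - m m = - \frac{1}{5} - - m^{2} = - \frac{1}{5} + m^{2}$)
$\left(86 + A{\left(N{\left(\sqrt{1 + 2} \right)} \right)}\right)^{2} = \left(86 - \left(\frac{1}{5} - 6^{2}\right)\right)^{2} = \left(86 + \left(- \frac{1}{5} + 36\right)\right)^{2} = \left(86 + \frac{179}{5}\right)^{2} = \left(\frac{609}{5}\right)^{2} = \frac{370881}{25}$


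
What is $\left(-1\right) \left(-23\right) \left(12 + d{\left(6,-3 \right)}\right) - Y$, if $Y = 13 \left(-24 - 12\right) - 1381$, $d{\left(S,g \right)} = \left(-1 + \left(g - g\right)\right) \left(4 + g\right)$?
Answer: $2102$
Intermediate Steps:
$d{\left(S,g \right)} = -4 - g$ ($d{\left(S,g \right)} = \left(-1 + 0\right) \left(4 + g\right) = - (4 + g) = -4 - g$)
$Y = -1849$ ($Y = 13 \left(-36\right) - 1381 = -468 - 1381 = -1849$)
$\left(-1\right) \left(-23\right) \left(12 + d{\left(6,-3 \right)}\right) - Y = \left(-1\right) \left(-23\right) \left(12 - 1\right) - -1849 = 23 \left(12 + \left(-4 + 3\right)\right) + 1849 = 23 \left(12 - 1\right) + 1849 = 23 \cdot 11 + 1849 = 253 + 1849 = 2102$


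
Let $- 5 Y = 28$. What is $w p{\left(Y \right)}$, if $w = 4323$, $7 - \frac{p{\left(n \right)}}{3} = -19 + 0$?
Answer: $337194$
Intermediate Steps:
$Y = - \frac{28}{5}$ ($Y = \left(- \frac{1}{5}\right) 28 = - \frac{28}{5} \approx -5.6$)
$p{\left(n \right)} = 78$ ($p{\left(n \right)} = 21 - 3 \left(-19 + 0\right) = 21 - -57 = 21 + 57 = 78$)
$w p{\left(Y \right)} = 4323 \cdot 78 = 337194$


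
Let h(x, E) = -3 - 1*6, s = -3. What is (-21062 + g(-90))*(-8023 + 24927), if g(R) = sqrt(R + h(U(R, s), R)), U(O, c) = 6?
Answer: -356032048 + 50712*I*sqrt(11) ≈ -3.5603e+8 + 1.6819e+5*I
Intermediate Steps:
h(x, E) = -9 (h(x, E) = -3 - 6 = -9)
g(R) = sqrt(-9 + R) (g(R) = sqrt(R - 9) = sqrt(-9 + R))
(-21062 + g(-90))*(-8023 + 24927) = (-21062 + sqrt(-9 - 90))*(-8023 + 24927) = (-21062 + sqrt(-99))*16904 = (-21062 + 3*I*sqrt(11))*16904 = -356032048 + 50712*I*sqrt(11)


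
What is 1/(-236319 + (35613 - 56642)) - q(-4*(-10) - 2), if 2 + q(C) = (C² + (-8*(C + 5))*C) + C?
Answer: 2983178015/257348 ≈ 11592.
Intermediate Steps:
q(C) = -2 + C + C² + C*(-40 - 8*C) (q(C) = -2 + ((C² + (-8*(C + 5))*C) + C) = -2 + ((C² + (-8*(5 + C))*C) + C) = -2 + ((C² + (-40 - 8*C)*C) + C) = -2 + ((C² + C*(-40 - 8*C)) + C) = -2 + (C + C² + C*(-40 - 8*C)) = -2 + C + C² + C*(-40 - 8*C))
1/(-236319 + (35613 - 56642)) - q(-4*(-10) - 2) = 1/(-236319 + (35613 - 56642)) - (-2 - 39*(-4*(-10) - 2) - 7*(-4*(-10) - 2)²) = 1/(-236319 - 21029) - (-2 - 39*(40 - 2) - 7*(40 - 2)²) = 1/(-257348) - (-2 - 39*38 - 7*38²) = -1/257348 - (-2 - 1482 - 7*1444) = -1/257348 - (-2 - 1482 - 10108) = -1/257348 - 1*(-11592) = -1/257348 + 11592 = 2983178015/257348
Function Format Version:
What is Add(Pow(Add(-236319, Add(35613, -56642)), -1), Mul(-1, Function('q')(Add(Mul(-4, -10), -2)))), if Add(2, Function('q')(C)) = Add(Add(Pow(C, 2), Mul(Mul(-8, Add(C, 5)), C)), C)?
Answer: Rational(2983178015, 257348) ≈ 11592.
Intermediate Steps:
Function('q')(C) = Add(-2, C, Pow(C, 2), Mul(C, Add(-40, Mul(-8, C)))) (Function('q')(C) = Add(-2, Add(Add(Pow(C, 2), Mul(Mul(-8, Add(C, 5)), C)), C)) = Add(-2, Add(Add(Pow(C, 2), Mul(Mul(-8, Add(5, C)), C)), C)) = Add(-2, Add(Add(Pow(C, 2), Mul(Add(-40, Mul(-8, C)), C)), C)) = Add(-2, Add(Add(Pow(C, 2), Mul(C, Add(-40, Mul(-8, C)))), C)) = Add(-2, Add(C, Pow(C, 2), Mul(C, Add(-40, Mul(-8, C))))) = Add(-2, C, Pow(C, 2), Mul(C, Add(-40, Mul(-8, C)))))
Add(Pow(Add(-236319, Add(35613, -56642)), -1), Mul(-1, Function('q')(Add(Mul(-4, -10), -2)))) = Add(Pow(Add(-236319, Add(35613, -56642)), -1), Mul(-1, Add(-2, Mul(-39, Add(Mul(-4, -10), -2)), Mul(-7, Pow(Add(Mul(-4, -10), -2), 2))))) = Add(Pow(Add(-236319, -21029), -1), Mul(-1, Add(-2, Mul(-39, Add(40, -2)), Mul(-7, Pow(Add(40, -2), 2))))) = Add(Pow(-257348, -1), Mul(-1, Add(-2, Mul(-39, 38), Mul(-7, Pow(38, 2))))) = Add(Rational(-1, 257348), Mul(-1, Add(-2, -1482, Mul(-7, 1444)))) = Add(Rational(-1, 257348), Mul(-1, Add(-2, -1482, -10108))) = Add(Rational(-1, 257348), Mul(-1, -11592)) = Add(Rational(-1, 257348), 11592) = Rational(2983178015, 257348)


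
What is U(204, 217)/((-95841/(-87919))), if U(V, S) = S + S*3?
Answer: 76313692/95841 ≈ 796.25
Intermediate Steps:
U(V, S) = 4*S (U(V, S) = S + 3*S = 4*S)
U(204, 217)/((-95841/(-87919))) = (4*217)/((-95841/(-87919))) = 868/((-95841*(-1/87919))) = 868/(95841/87919) = 868*(87919/95841) = 76313692/95841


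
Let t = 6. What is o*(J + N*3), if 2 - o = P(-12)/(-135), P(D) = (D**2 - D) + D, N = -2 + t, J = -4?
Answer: 368/15 ≈ 24.533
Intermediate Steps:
N = 4 (N = -2 + 6 = 4)
P(D) = D**2
o = 46/15 (o = 2 - (-12)**2/(-135) = 2 - 144*(-1)/135 = 2 - 1*(-16/15) = 2 + 16/15 = 46/15 ≈ 3.0667)
o*(J + N*3) = 46*(-4 + 4*3)/15 = 46*(-4 + 12)/15 = (46/15)*8 = 368/15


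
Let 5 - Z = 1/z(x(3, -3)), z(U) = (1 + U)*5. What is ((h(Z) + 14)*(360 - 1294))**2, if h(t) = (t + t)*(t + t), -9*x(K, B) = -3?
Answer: 25480315126809/2500 ≈ 1.0192e+10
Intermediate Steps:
x(K, B) = 1/3 (x(K, B) = -1/9*(-3) = 1/3)
z(U) = 5 + 5*U
Z = 97/20 (Z = 5 - 1/(5 + 5*(1/3)) = 5 - 1/(5 + 5/3) = 5 - 1/20/3 = 5 - 1*3/20 = 5 - 3/20 = 97/20 ≈ 4.8500)
h(t) = 4*t**2 (h(t) = (2*t)*(2*t) = 4*t**2)
((h(Z) + 14)*(360 - 1294))**2 = ((4*(97/20)**2 + 14)*(360 - 1294))**2 = ((4*(9409/400) + 14)*(-934))**2 = ((9409/100 + 14)*(-934))**2 = ((10809/100)*(-934))**2 = (-5047803/50)**2 = 25480315126809/2500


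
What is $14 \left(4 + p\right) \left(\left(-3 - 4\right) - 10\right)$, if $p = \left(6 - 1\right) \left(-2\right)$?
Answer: $1428$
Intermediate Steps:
$p = -10$ ($p = 5 \left(-2\right) = -10$)
$14 \left(4 + p\right) \left(\left(-3 - 4\right) - 10\right) = 14 \left(4 - 10\right) \left(\left(-3 - 4\right) - 10\right) = 14 \left(- 6 \left(-7 - 10\right)\right) = 14 \left(\left(-6\right) \left(-17\right)\right) = 14 \cdot 102 = 1428$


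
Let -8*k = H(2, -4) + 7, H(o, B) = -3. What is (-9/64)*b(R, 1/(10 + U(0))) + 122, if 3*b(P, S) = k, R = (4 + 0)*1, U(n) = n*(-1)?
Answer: 15619/128 ≈ 122.02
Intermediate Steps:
U(n) = -n
R = 4 (R = 4*1 = 4)
k = -½ (k = -(-3 + 7)/8 = -⅛*4 = -½ ≈ -0.50000)
b(P, S) = -⅙ (b(P, S) = (⅓)*(-½) = -⅙)
(-9/64)*b(R, 1/(10 + U(0))) + 122 = -9/64*(-⅙) + 122 = 3/128 + 122 = 15619/128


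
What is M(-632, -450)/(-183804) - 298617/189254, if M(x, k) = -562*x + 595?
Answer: -20369932989/5797607036 ≈ -3.5135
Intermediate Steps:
M(x, k) = 595 - 562*x
M(-632, -450)/(-183804) - 298617/189254 = (595 - 562*(-632))/(-183804) - 298617/189254 = (595 + 355184)*(-1/183804) - 298617*1/189254 = 355779*(-1/183804) - 298617/189254 = -118593/61268 - 298617/189254 = -20369932989/5797607036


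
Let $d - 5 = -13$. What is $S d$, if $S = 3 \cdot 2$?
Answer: $-48$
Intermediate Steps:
$d = -8$ ($d = 5 - 13 = -8$)
$S = 6$
$S d = 6 \left(-8\right) = -48$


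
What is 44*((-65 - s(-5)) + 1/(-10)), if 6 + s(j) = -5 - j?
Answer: -13002/5 ≈ -2600.4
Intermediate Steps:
s(j) = -11 - j (s(j) = -6 + (-5 - j) = -11 - j)
44*((-65 - s(-5)) + 1/(-10)) = 44*((-65 - (-11 - 1*(-5))) + 1/(-10)) = 44*((-65 - (-11 + 5)) - 1/10) = 44*((-65 - 1*(-6)) - 1/10) = 44*((-65 + 6) - 1/10) = 44*(-59 - 1/10) = 44*(-591/10) = -13002/5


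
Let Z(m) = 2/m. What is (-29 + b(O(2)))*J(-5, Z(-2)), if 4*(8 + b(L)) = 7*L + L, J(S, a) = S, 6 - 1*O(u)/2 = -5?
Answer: -35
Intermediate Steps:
O(u) = 22 (O(u) = 12 - 2*(-5) = 12 + 10 = 22)
b(L) = -8 + 2*L (b(L) = -8 + (7*L + L)/4 = -8 + (8*L)/4 = -8 + 2*L)
(-29 + b(O(2)))*J(-5, Z(-2)) = (-29 + (-8 + 2*22))*(-5) = (-29 + (-8 + 44))*(-5) = (-29 + 36)*(-5) = 7*(-5) = -35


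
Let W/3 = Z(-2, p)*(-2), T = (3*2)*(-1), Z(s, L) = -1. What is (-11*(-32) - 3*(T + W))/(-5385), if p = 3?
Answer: -352/5385 ≈ -0.065367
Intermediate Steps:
T = -6 (T = 6*(-1) = -6)
W = 6 (W = 3*(-1*(-2)) = 3*2 = 6)
(-11*(-32) - 3*(T + W))/(-5385) = (-11*(-32) - 3*(-6 + 6))/(-5385) = (352 - 3*0)*(-1/5385) = (352 + 0)*(-1/5385) = 352*(-1/5385) = -352/5385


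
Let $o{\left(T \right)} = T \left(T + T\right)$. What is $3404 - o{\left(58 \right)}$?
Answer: $-3324$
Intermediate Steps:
$o{\left(T \right)} = 2 T^{2}$ ($o{\left(T \right)} = T 2 T = 2 T^{2}$)
$3404 - o{\left(58 \right)} = 3404 - 2 \cdot 58^{2} = 3404 - 2 \cdot 3364 = 3404 - 6728 = -3324$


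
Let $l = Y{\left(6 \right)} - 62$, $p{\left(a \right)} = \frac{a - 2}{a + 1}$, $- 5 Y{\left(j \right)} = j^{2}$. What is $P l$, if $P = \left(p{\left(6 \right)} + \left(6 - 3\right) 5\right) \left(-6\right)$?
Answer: $\frac{226284}{35} \approx 6465.3$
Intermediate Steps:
$Y{\left(j \right)} = - \frac{j^{2}}{5}$
$p{\left(a \right)} = \frac{-2 + a}{1 + a}$
$l = - \frac{346}{5}$ ($l = - \frac{6^{2}}{5} - 62 = \left(- \frac{1}{5}\right) 36 - 62 = - \frac{36}{5} - 62 = - \frac{346}{5} \approx -69.2$)
$P = - \frac{654}{7}$ ($P = \left(\frac{-2 + 6}{1 + 6} + \left(6 - 3\right) 5\right) \left(-6\right) = \left(\frac{1}{7} \cdot 4 + 3 \cdot 5\right) \left(-6\right) = \left(\frac{1}{7} \cdot 4 + 15\right) \left(-6\right) = \left(\frac{4}{7} + 15\right) \left(-6\right) = \frac{109}{7} \left(-6\right) = - \frac{654}{7} \approx -93.429$)
$P l = \left(- \frac{654}{7}\right) \left(- \frac{346}{5}\right) = \frac{226284}{35}$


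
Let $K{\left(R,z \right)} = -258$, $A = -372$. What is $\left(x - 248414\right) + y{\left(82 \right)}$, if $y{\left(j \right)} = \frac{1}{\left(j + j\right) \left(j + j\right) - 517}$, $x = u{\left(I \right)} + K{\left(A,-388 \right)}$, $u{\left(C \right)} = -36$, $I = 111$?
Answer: $- \frac{6560668331}{26379} \approx -2.4871 \cdot 10^{5}$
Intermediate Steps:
$x = -294$ ($x = -36 - 258 = -294$)
$y{\left(j \right)} = \frac{1}{-517 + 4 j^{2}}$ ($y{\left(j \right)} = \frac{1}{2 j 2 j - 517} = \frac{1}{4 j^{2} - 517} = \frac{1}{-517 + 4 j^{2}}$)
$\left(x - 248414\right) + y{\left(82 \right)} = \left(-294 - 248414\right) + \frac{1}{-517 + 4 \cdot 82^{2}} = -248708 + \frac{1}{-517 + 4 \cdot 6724} = -248708 + \frac{1}{-517 + 26896} = -248708 + \frac{1}{26379} = - \frac{6560668331}{26379}$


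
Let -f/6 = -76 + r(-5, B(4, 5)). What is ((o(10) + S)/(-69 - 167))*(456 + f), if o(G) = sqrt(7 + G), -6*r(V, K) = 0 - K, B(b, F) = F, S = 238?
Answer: -107933/118 - 907*sqrt(17)/236 ≈ -930.53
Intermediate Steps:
r(V, K) = K/6 (r(V, K) = -(0 - K)/6 = -(-1)*K/6 = K/6)
f = 451 (f = -6*(-76 + (1/6)*5) = -6*(-76 + 5/6) = -6*(-451/6) = 451)
((o(10) + S)/(-69 - 167))*(456 + f) = ((sqrt(7 + 10) + 238)/(-69 - 167))*(456 + 451) = ((sqrt(17) + 238)/(-236))*907 = ((238 + sqrt(17))*(-1/236))*907 = (-119/118 - sqrt(17)/236)*907 = -107933/118 - 907*sqrt(17)/236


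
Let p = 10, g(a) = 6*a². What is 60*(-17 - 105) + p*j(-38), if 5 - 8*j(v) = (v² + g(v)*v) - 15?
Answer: 402440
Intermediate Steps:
j(v) = 5/2 - 3*v³/4 - v²/8 (j(v) = 5/8 - ((v² + (6*v²)*v) - 15)/8 = 5/8 - ((v² + 6*v³) - 15)/8 = 5/8 - (-15 + v² + 6*v³)/8 = 5/8 + (15/8 - 3*v³/4 - v²/8) = 5/2 - 3*v³/4 - v²/8)
60*(-17 - 105) + p*j(-38) = 60*(-17 - 105) + 10*(5/2 - ¾*(-38)³ - ⅛*(-38)²) = 60*(-122) + 10*(5/2 - ¾*(-54872) - ⅛*1444) = -7320 + 10*(5/2 + 41154 - 361/2) = -7320 + 10*40976 = -7320 + 409760 = 402440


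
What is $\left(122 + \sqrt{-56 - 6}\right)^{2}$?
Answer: $\left(122 + i \sqrt{62}\right)^{2} \approx 14822.0 + 1921.3 i$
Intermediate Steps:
$\left(122 + \sqrt{-56 - 6}\right)^{2} = \left(122 + \sqrt{-62}\right)^{2} = \left(122 + i \sqrt{62}\right)^{2}$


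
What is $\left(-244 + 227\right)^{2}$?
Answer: $289$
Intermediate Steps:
$\left(-244 + 227\right)^{2} = \left(-17\right)^{2} = 289$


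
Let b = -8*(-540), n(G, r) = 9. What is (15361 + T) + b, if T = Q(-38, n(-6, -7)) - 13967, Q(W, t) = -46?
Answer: 5668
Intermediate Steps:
b = 4320
T = -14013 (T = -46 - 13967 = -14013)
(15361 + T) + b = (15361 - 14013) + 4320 = 1348 + 4320 = 5668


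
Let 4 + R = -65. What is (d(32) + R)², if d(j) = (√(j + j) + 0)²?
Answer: 25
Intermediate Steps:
R = -69 (R = -4 - 65 = -69)
d(j) = 2*j (d(j) = (√(2*j) + 0)² = (√2*√j + 0)² = (√2*√j)² = 2*j)
(d(32) + R)² = (2*32 - 69)² = (64 - 69)² = (-5)² = 25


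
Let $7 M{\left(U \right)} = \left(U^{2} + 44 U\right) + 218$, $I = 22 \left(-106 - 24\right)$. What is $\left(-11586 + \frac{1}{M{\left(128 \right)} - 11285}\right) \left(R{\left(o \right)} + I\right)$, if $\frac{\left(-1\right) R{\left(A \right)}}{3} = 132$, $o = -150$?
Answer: $\frac{2141252894968}{56761} \approx 3.7724 \cdot 10^{7}$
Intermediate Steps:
$R{\left(A \right)} = -396$ ($R{\left(A \right)} = \left(-3\right) 132 = -396$)
$I = -2860$ ($I = 22 \left(-130\right) = -2860$)
$M{\left(U \right)} = \frac{218}{7} + \frac{U^{2}}{7} + \frac{44 U}{7}$ ($M{\left(U \right)} = \frac{\left(U^{2} + 44 U\right) + 218}{7} = \frac{218 + U^{2} + 44 U}{7} = \frac{218}{7} + \frac{U^{2}}{7} + \frac{44 U}{7}$)
$\left(-11586 + \frac{1}{M{\left(128 \right)} - 11285}\right) \left(R{\left(o \right)} + I\right) = \left(-11586 + \frac{1}{\left(\frac{218}{7} + \frac{128^{2}}{7} + \frac{44}{7} \cdot 128\right) - 11285}\right) \left(-396 - 2860\right) = \left(-11586 + \frac{1}{\left(\frac{218}{7} + \frac{1}{7} \cdot 16384 + \frac{5632}{7}\right) - 11285}\right) \left(-3256\right) = \left(-11586 + \frac{1}{\left(\frac{218}{7} + \frac{16384}{7} + \frac{5632}{7}\right) - 11285}\right) \left(-3256\right) = \left(-11586 + \frac{1}{\frac{22234}{7} - 11285}\right) \left(-3256\right) = \left(-11586 + \frac{1}{- \frac{56761}{7}}\right) \left(-3256\right) = \left(-11586 - \frac{7}{56761}\right) \left(-3256\right) = \left(- \frac{657632953}{56761}\right) \left(-3256\right) = \frac{2141252894968}{56761}$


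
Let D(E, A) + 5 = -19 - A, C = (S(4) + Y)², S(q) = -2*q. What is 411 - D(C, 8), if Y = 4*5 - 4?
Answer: 443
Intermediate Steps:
Y = 16 (Y = 20 - 4 = 16)
C = 64 (C = (-2*4 + 16)² = (-8 + 16)² = 8² = 64)
D(E, A) = -24 - A (D(E, A) = -5 + (-19 - A) = -24 - A)
411 - D(C, 8) = 411 - (-24 - 1*8) = 411 - (-24 - 8) = 411 - 1*(-32) = 411 + 32 = 443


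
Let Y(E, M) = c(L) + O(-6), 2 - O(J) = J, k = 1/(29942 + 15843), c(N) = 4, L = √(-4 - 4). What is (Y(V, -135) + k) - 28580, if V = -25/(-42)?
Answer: -1307985879/45785 ≈ -28568.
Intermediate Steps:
L = 2*I*√2 (L = √(-8) = 2*I*√2 ≈ 2.8284*I)
k = 1/45785 ≈ 2.1841e-5
O(J) = 2 - J
V = 25/42 (V = -25*(-1/42) = 25/42 ≈ 0.59524)
Y(E, M) = 12 (Y(E, M) = 4 + (2 - 1*(-6)) = 4 + (2 + 6) = 4 + 8 = 12)
(Y(V, -135) + k) - 28580 = (12 + 1/45785) - 28580 = 549421/45785 - 28580 = -1307985879/45785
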